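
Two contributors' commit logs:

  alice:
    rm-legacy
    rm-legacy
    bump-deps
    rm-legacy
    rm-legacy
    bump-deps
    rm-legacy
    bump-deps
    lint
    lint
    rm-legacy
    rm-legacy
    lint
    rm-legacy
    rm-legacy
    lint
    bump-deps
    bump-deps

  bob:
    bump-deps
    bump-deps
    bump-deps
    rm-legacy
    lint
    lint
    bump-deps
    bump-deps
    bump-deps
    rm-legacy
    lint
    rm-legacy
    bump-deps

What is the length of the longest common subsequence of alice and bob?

One common subsequence of length 9: bump-deps at alice[3]=bob[2] → bump-deps at alice[6]=bob[3] → rm-legacy at alice[7]=bob[4] → lint at alice[9]=bob[5] → lint at alice[10]=bob[6] → rm-legacy at alice[12]=bob[10] → lint at alice[13]=bob[11] → rm-legacy at alice[15]=bob[12] → bump-deps at alice[18]=bob[13]. The LCS DP gives dp[18][13] = 9, so this is optimal.

9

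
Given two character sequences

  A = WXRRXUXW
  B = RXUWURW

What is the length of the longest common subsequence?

4

Let dp[i][j] be the LCS length of the first i characters of A and the first j characters of B. dp[i][j] = dp[i-1][j-1]+1 when the i-th and j-th characters match, else max(dp[i-1][j], dp[i][j-1]).
    ·  R  X  U  W  U  R  W
 ·  0  0  0  0  0  0  0  0
 W  0  0  0  0  1  1  1  1
 X  0  0  1  1  1  1  1  1
 R  0  1  1  1  1  1  2  2
 R  0  1  1  1  1  1  2  2
 X  0  1  2  2  2  2  2  2
 U  0  1  2  3  3  3  3  3
 X  0  1  2  3  3  3  3  3
 W  0  1  2  3  4  4  4  4
dp[8][7] = 4. One LCS (by backtracking along matches): RXUW.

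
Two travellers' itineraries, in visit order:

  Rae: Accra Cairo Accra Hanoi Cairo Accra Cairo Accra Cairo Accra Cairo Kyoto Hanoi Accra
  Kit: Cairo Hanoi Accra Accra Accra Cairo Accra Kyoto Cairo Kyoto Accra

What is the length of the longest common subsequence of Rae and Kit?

9

Match Cairo (Rae #2, Kit #1); then Accra (Rae #3, Kit #3); then Accra (Rae #6, Kit #4); then Accra (Rae #8, Kit #5); then Cairo (Rae #9, Kit #6); then Accra (Rae #10, Kit #7); then Cairo (Rae #11, Kit #9); then Kyoto (Rae #12, Kit #10); then Accra (Rae #14, Kit #11) — 9 stops in the same relative order in both, and the DP table's final entry dp[14][11] is also 9, so no common subsequence is longer.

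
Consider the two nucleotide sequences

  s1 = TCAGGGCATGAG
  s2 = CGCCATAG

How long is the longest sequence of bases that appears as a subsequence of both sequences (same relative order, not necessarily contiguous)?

Let dp[i][j] be the LCS length of the first i bases of s1 and the first j bases of s2. dp[i][j] = dp[i-1][j-1]+1 when the i-th and j-th bases match, else max(dp[i-1][j], dp[i][j-1]).
    ·  C  G  C  C  A  T  A  G
 ·  0  0  0  0  0  0  0  0  0
 T  0  0  0  0  0  0  1  1  1
 C  0  1  1  1  1  1  1  1  1
 A  0  1  1  1  1  2  2  2  2
 G  0  1  2  2  2  2  2  2  3
 G  0  1  2  2  2  2  2  2  3
 G  0  1  2  2  2  2  2  2  3
 C  0  1  2  3  3  3  3  3  3
 A  0  1  2  3  3  4  4  4  4
 T  0  1  2  3  3  4  5  5  5
 G  0  1  2  3  3  4  5  5  6
 A  0  1  2  3  3  4  5  6  6
 G  0  1  2  3  3  4  5  6  7
dp[12][8] = 7. One LCS (by backtracking along matches): CGCATAG.

7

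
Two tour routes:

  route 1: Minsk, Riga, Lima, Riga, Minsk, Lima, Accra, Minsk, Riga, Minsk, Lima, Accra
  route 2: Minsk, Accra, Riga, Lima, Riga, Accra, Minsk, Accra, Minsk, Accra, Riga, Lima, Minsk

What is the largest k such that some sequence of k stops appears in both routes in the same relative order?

9

Match Minsk (route 1 #1, route 2 #1), Riga (route 1 #2, route 2 #3), Lima (route 1 #3, route 2 #4), Riga (route 1 #4, route 2 #5), Minsk (route 1 #5, route 2 #7), Accra (route 1 #7, route 2 #8), Minsk (route 1 #8, route 2 #9), Riga (route 1 #9, route 2 #11), Minsk (route 1 #10, route 2 #13) — 9 stops in the same relative order in both. The LCS DP gives dp[12][13] = 9, so this is optimal.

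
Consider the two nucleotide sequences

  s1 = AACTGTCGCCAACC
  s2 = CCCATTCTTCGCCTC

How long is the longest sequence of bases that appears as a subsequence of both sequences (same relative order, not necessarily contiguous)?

9

Pick A at s1[1]=s2[4], C at s1[3]=s2[7], T at s1[4]=s2[8], T at s1[6]=s2[9], C at s1[7]=s2[10], G at s1[8]=s2[11], C at s1[9]=s2[12], C at s1[10]=s2[13], C at s1[14]=s2[15]; all 9 bases appear in both, in order, and the DP table's final entry dp[14][15] is also 9, so no common subsequence is longer.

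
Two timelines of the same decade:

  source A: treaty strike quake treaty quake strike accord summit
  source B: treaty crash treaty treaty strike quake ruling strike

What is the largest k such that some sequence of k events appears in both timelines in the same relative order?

4

One common subsequence of length 4: treaty (source A #1, source B #4); then strike (source A #2, source B #5); then quake (source A #3, source B #6); then strike (source A #6, source B #8), and the DP table's final entry dp[8][8] is also 4, so no common subsequence is longer.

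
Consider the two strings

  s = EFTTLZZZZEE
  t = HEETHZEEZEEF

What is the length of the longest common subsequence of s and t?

6

One common subsequence of length 6: E (s #1, t #3), T (s #3, t #4), Z (s #6, t #6), Z (s #9, t #9), E (s #10, t #10), E (s #11, t #11), and the DP table's final entry dp[11][12] is also 6, so no common subsequence is longer.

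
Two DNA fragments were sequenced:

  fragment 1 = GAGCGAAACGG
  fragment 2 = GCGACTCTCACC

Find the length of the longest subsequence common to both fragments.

Let dp[i][j] be the LCS length of the first i bases of fragment 1 and the first j bases of fragment 2. dp[i][j] = dp[i-1][j-1]+1 when the i-th and j-th bases match, else max(dp[i-1][j], dp[i][j-1]).
    ·  G  C  G  A  C  T  C  T  C  A  C  C
 ·  0  0  0  0  0  0  0  0  0  0  0  0  0
 G  0  1  1  1  1  1  1  1  1  1  1  1  1
 A  0  1  1  1  2  2  2  2  2  2  2  2  2
 G  0  1  1  2  2  2  2  2  2  2  2  2  2
 C  0  1  2  2  2  3  3  3  3  3  3  3  3
 G  0  1  2  3  3  3  3  3  3  3  3  3  3
 A  0  1  2  3  4  4  4  4  4  4  4  4  4
 A  0  1  2  3  4  4  4  4  4  4  5  5  5
 A  0  1  2  3  4  4  4  4  4  4  5  5  5
 C  0  1  2  3  4  5  5  5  5  5  5  6  6
 G  0  1  2  3  4  5  5  5  5  5  5  6  6
 G  0  1  2  3  4  5  5  5  5  5  5  6  6
dp[11][12] = 6. One LCS (by backtracking along matches): GCGAAC.

6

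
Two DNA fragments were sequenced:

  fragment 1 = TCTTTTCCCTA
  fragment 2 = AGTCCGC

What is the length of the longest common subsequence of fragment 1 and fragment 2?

One common subsequence of length 4: T at fragment 1[1]=fragment 2[3] → C at fragment 1[2]=fragment 2[4] → C at fragment 1[7]=fragment 2[5] → C at fragment 1[9]=fragment 2[7]. The LCS DP gives dp[11][7] = 4, so this is optimal.

4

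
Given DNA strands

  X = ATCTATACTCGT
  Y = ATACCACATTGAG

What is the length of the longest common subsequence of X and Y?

7

Taking A at X[1]=Y[1], T at X[2]=Y[2], C at X[3]=Y[7], T at X[4]=Y[9], T at X[6]=Y[10], A at X[7]=Y[12], G at X[11]=Y[13] gives a common subsequence of length 7. Since dp[12][13] = 7, nothing longer is possible.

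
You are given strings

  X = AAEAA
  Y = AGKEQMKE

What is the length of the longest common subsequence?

Match A at X[1]=Y[1] → E at X[3]=Y[8] — 2 characters in the same relative order in both. Since dp[5][8] = 2, nothing longer is possible.

2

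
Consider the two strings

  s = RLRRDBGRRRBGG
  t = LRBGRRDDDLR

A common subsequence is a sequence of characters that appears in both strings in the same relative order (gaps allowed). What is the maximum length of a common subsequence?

7

Pick L (s #2, t #1); then R (s #4, t #2); then B (s #6, t #3); then G (s #7, t #4); then R (s #8, t #5); then R (s #9, t #6); then R (s #10, t #11); all 7 characters appear in both, in order. The LCS DP gives dp[13][11] = 7, so this is optimal.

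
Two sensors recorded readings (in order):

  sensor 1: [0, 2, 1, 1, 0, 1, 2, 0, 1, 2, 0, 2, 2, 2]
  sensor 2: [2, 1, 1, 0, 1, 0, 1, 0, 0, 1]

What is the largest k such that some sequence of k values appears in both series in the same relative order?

Taking 2 [2,1], 1 [3,2], 1 [4,3], 0 [5,4], 1 [6,5], 0 [8,6], 1 [9,7], 0 [11,9] gives a common subsequence of length 8. dp[14][10] = 8 confirms this is the maximum.

8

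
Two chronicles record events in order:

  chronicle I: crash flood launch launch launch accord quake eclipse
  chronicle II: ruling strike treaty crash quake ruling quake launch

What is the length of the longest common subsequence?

2

Pick crash [1,4] → launch [5,8]; all 2 events appear in both, in order. dp[8][8] = 2 confirms this is the maximum.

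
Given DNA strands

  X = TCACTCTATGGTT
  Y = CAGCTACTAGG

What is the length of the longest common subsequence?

9

Let dp[i][j] be the LCS length of the first i bases of X and the first j bases of Y. dp[i][j] = dp[i-1][j-1]+1 when the i-th and j-th bases match, else max(dp[i-1][j], dp[i][j-1]).
    ·  C  A  G  C  T  A  C  T  A  G  G
 ·  0  0  0  0  0  0  0  0  0  0  0  0
 T  0  0  0  0  0  1  1  1  1  1  1  1
 C  0  1  1  1  1  1  1  2  2  2  2  2
 A  0  1  2  2  2  2  2  2  2  3  3  3
 C  0  1  2  2  3  3  3  3  3  3  3  3
 T  0  1  2  2  3  4  4  4  4  4  4  4
 C  0  1  2  2  3  4  4  5  5  5  5  5
 T  0  1  2  2  3  4  4  5  6  6  6  6
 A  0  1  2  2  3  4  5  5  6  7  7  7
 T  0  1  2  2  3  4  5  5  6  7  7  7
 G  0  1  2  3  3  4  5  5  6  7  8  8
 G  0  1  2  3  3  4  5  5  6  7  8  9
 T  0  1  2  3  3  4  5  5  6  7  8  9
 T  0  1  2  3  3  4  5  5  6  7  8  9
dp[13][11] = 9. One LCS (by backtracking along matches): CACTCTAGG.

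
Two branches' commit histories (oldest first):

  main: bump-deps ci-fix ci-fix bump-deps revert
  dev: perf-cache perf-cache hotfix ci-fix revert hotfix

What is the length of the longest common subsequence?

Pick ci-fix (main #3, dev #4), revert (main #5, dev #5); all 2 commits appear in both, in order, and the DP table's final entry dp[5][6] is also 2, so no common subsequence is longer.

2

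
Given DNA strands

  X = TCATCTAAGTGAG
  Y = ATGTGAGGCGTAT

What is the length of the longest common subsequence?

7

Pick A at X[3]=Y[1], then T at X[4]=Y[2], then T at X[6]=Y[4], then A at X[7]=Y[6], then G at X[9]=Y[10], then T at X[10]=Y[11], then A at X[12]=Y[12]; all 7 bases appear in both, in order. The LCS DP gives dp[13][13] = 7, so this is optimal.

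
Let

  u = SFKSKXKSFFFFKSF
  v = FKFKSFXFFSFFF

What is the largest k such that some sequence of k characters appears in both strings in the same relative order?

Match F (u #2, v #3), K (u #3, v #4), S (u #4, v #5), X (u #6, v #7), F (u #9, v #8), F (u #10, v #9), F (u #11, v #11), F (u #12, v #12), F (u #15, v #13) — 9 characters in the same relative order in both. The LCS DP gives dp[15][13] = 9, so this is optimal.

9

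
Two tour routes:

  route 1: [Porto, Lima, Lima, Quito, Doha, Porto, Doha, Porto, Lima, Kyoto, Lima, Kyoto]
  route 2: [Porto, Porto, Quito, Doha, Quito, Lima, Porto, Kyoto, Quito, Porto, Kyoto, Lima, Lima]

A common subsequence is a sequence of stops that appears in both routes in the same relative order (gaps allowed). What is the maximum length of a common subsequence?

Match Porto [1,2], then Quito [4,3], then Doha [5,4], then Porto [6,7], then Porto [8,10], then Lima [9,12], then Lima [11,13] — 7 stops in the same relative order in both, and the DP table's final entry dp[12][13] is also 7, so no common subsequence is longer.

7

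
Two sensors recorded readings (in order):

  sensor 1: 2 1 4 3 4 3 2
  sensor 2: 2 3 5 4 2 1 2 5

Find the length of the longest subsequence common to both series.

Taking 2 at sensor 1[1]=sensor 2[1], 3 at sensor 1[4]=sensor 2[2], 4 at sensor 1[5]=sensor 2[4], 2 at sensor 1[7]=sensor 2[7] gives a common subsequence of length 4, and the DP table's final entry dp[7][8] is also 4, so no common subsequence is longer.

4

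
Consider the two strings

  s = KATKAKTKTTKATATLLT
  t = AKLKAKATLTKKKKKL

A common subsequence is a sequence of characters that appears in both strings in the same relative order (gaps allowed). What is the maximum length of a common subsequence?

8

Pick K at s[1]=t[6], then A at s[2]=t[7], then T at s[3]=t[10], then K at s[4]=t[12], then K at s[6]=t[13], then K at s[8]=t[14], then K at s[11]=t[15], then L at s[17]=t[16]; all 8 characters appear in both, in order. Since dp[18][16] = 8, nothing longer is possible.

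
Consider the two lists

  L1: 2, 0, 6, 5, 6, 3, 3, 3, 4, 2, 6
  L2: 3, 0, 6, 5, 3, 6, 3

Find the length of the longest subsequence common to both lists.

Let dp[i][j] be the LCS length of the first i values of L1 and the first j values of L2. dp[i][j] = dp[i-1][j-1]+1 when the i-th and j-th values match, else max(dp[i-1][j], dp[i][j-1]).
    ·  3  0  6  5  3  6  3
 ·  0  0  0  0  0  0  0  0
 2  0  0  0  0  0  0  0  0
 0  0  0  1  1  1  1  1  1
 6  0  0  1  2  2  2  2  2
 5  0  0  1  2  3  3  3  3
 6  0  0  1  2  3  3  4  4
 3  0  1  1  2  3  4  4  5
 3  0  1  1  2  3  4  4  5
 3  0  1  1  2  3  4  4  5
 4  0  1  1  2  3  4  4  5
 2  0  1  1  2  3  4  4  5
 6  0  1  1  2  3  4  5  5
dp[11][7] = 5. One LCS (by backtracking along matches): 0, 6, 5, 6, 3.

5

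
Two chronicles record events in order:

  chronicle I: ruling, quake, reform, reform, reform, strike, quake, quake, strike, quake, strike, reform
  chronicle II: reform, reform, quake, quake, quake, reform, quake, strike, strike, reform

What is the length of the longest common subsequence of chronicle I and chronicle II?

Pick reform [3,1] → reform [4,2] → reform [5,6] → quake [8,7] → strike [9,8] → strike [11,9] → reform [12,10]; all 7 events appear in both, in order. Since dp[12][10] = 7, nothing longer is possible.

7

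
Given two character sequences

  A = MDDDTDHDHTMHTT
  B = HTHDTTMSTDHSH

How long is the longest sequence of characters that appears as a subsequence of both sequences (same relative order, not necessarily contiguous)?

6

Match T (A #5, B #2); then H (A #7, B #3); then D (A #8, B #4); then T (A #10, B #6); then M (A #11, B #7); then H (A #12, B #13) — 6 characters in the same relative order in both. Since dp[14][13] = 6, nothing longer is possible.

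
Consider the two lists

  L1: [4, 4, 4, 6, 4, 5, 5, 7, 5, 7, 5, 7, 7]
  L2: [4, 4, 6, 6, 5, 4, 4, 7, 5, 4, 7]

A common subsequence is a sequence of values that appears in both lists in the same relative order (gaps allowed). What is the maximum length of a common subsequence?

One common subsequence of length 7: 4 (L1 #1, L2 #1), 4 (L1 #2, L2 #2), 4 (L1 #3, L2 #6), 4 (L1 #5, L2 #7), 7 (L1 #8, L2 #8), 5 (L1 #9, L2 #9), 7 (L1 #13, L2 #11). The LCS DP gives dp[13][11] = 7, so this is optimal.

7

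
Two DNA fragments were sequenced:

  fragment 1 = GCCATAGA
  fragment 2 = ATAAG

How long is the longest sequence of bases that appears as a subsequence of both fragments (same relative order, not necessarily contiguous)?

4

Pick A [4,1] → T [5,2] → A [6,4] → G [7,5]; all 4 bases appear in both, in order. Since dp[8][5] = 4, nothing longer is possible.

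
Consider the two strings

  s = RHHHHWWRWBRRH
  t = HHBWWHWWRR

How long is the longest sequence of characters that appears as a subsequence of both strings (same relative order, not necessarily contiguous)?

Match H (s #2, t #1); then H (s #3, t #2); then H (s #5, t #6); then W (s #7, t #7); then W (s #9, t #8); then R (s #11, t #9); then R (s #12, t #10) — 7 characters in the same relative order in both. The LCS DP gives dp[13][10] = 7, so this is optimal.

7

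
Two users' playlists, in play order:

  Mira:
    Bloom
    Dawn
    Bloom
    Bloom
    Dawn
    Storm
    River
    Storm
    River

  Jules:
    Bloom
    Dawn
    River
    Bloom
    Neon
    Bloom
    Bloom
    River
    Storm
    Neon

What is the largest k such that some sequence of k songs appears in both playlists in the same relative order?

6

Match Bloom [1,1], then Dawn [2,2], then Bloom [3,6], then Bloom [4,7], then River [7,8], then Storm [8,9] — 6 songs in the same relative order in both. The LCS DP gives dp[9][10] = 6, so this is optimal.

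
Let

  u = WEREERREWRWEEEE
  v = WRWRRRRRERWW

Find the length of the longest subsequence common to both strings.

Pick W (u #1, v #3); then R (u #3, v #6); then R (u #6, v #7); then R (u #7, v #8); then E (u #8, v #9); then W (u #9, v #11); then W (u #11, v #12); all 7 characters appear in both, in order, and the DP table's final entry dp[15][12] is also 7, so no common subsequence is longer.

7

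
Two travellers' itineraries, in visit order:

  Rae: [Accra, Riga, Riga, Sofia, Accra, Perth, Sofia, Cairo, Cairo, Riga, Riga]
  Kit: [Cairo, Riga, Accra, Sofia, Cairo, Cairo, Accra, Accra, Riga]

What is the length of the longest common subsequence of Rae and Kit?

One common subsequence of length 6: Riga (Rae #3, Kit #2); then Accra (Rae #5, Kit #3); then Sofia (Rae #7, Kit #4); then Cairo (Rae #8, Kit #5); then Cairo (Rae #9, Kit #6); then Riga (Rae #11, Kit #9). dp[11][9] = 6 confirms this is the maximum.

6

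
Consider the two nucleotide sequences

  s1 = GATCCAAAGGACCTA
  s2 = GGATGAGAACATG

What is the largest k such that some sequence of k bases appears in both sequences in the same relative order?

8

Taking G (s1 #1, s2 #2), A (s1 #2, s2 #3), T (s1 #3, s2 #4), A (s1 #6, s2 #6), A (s1 #7, s2 #8), A (s1 #8, s2 #9), A (s1 #11, s2 #11), T (s1 #14, s2 #12) gives a common subsequence of length 8, and the DP table's final entry dp[15][13] is also 8, so no common subsequence is longer.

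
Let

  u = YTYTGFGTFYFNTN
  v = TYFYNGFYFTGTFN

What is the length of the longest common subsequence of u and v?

9

One common subsequence of length 9: T [2,1], then Y [3,2], then F [6,3], then G [7,6], then F [9,7], then Y [10,8], then F [11,9], then T [13,12], then N [14,14]. Since dp[14][14] = 9, nothing longer is possible.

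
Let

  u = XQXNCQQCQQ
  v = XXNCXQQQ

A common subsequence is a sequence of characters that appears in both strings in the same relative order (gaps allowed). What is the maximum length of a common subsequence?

7

Pick X [1,1], X [3,2], N [4,3], C [5,4], Q [7,6], Q [9,7], Q [10,8]; all 7 characters appear in both, in order. Since dp[10][8] = 7, nothing longer is possible.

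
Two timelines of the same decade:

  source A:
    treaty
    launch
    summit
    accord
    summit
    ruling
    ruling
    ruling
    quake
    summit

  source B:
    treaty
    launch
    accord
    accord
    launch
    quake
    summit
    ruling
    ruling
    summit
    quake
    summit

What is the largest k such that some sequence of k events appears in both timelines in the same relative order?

One common subsequence of length 8: treaty (source A #1, source B #1); then launch (source A #2, source B #2); then accord (source A #4, source B #4); then summit (source A #5, source B #7); then ruling (source A #6, source B #8); then ruling (source A #7, source B #9); then quake (source A #9, source B #11); then summit (source A #10, source B #12), and the DP table's final entry dp[10][12] is also 8, so no common subsequence is longer.

8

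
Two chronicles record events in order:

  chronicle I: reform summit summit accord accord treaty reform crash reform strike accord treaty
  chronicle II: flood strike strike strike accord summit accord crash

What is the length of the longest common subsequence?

3

Match summit at chronicle I[3]=chronicle II[6], accord at chronicle I[5]=chronicle II[7], crash at chronicle I[8]=chronicle II[8] — 3 events in the same relative order in both. The LCS DP gives dp[12][8] = 3, so this is optimal.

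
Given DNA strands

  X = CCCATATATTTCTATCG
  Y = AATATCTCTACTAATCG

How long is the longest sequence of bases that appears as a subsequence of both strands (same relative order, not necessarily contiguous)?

13

Pick A (X #4, Y #1), A (X #6, Y #2), T (X #7, Y #3), A (X #8, Y #4), T (X #9, Y #5), T (X #10, Y #7), T (X #11, Y #9), C (X #12, Y #11), T (X #13, Y #12), A (X #14, Y #14), T (X #15, Y #15), C (X #16, Y #16), G (X #17, Y #17); all 13 bases appear in both, in order, and the DP table's final entry dp[17][17] is also 13, so no common subsequence is longer.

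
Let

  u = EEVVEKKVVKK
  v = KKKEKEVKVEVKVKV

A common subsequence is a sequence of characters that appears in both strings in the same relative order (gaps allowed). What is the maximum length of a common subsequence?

One common subsequence of length 8: E (u #1, v #4), E (u #2, v #6), V (u #3, v #7), V (u #4, v #9), E (u #5, v #10), K (u #6, v #12), K (u #7, v #14), V (u #9, v #15). dp[11][15] = 8 confirms this is the maximum.

8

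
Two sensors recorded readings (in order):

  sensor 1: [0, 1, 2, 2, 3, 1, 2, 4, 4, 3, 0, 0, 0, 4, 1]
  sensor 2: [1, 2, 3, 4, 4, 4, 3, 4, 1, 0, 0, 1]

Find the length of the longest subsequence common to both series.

9

One common subsequence of length 9: 1 (sensor 1 #2, sensor 2 #1); then 2 (sensor 1 #4, sensor 2 #2); then 3 (sensor 1 #5, sensor 2 #3); then 4 (sensor 1 #8, sensor 2 #5); then 4 (sensor 1 #9, sensor 2 #6); then 3 (sensor 1 #10, sensor 2 #7); then 0 (sensor 1 #12, sensor 2 #10); then 0 (sensor 1 #13, sensor 2 #11); then 1 (sensor 1 #15, sensor 2 #12). dp[15][12] = 9 confirms this is the maximum.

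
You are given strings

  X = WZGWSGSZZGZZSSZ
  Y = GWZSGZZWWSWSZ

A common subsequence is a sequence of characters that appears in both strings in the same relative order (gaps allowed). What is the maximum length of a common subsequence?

9

Pick W [1,2] → Z [2,3] → S [5,4] → G [6,5] → Z [8,6] → Z [9,7] → S [13,10] → S [14,12] → Z [15,13]; all 9 characters appear in both, in order. The LCS DP gives dp[15][13] = 9, so this is optimal.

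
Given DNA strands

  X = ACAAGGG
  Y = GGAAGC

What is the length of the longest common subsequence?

3

Let dp[i][j] be the LCS length of the first i bases of X and the first j bases of Y. dp[i][j] = dp[i-1][j-1]+1 when the i-th and j-th bases match, else max(dp[i-1][j], dp[i][j-1]).
    ·  G  G  A  A  G  C
 ·  0  0  0  0  0  0  0
 A  0  0  0  1  1  1  1
 C  0  0  0  1  1  1  2
 A  0  0  0  1  2  2  2
 A  0  0  0  1  2  2  2
 G  0  1  1  1  2  3  3
 G  0  1  2  2  2  3  3
 G  0  1  2  2  2  3  3
dp[7][6] = 3. One LCS (by backtracking along matches): AAG.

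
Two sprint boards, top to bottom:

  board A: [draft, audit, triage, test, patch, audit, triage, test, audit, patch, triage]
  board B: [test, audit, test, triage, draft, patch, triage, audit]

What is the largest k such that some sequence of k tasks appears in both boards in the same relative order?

One common subsequence of length 5: audit at board A[2]=board B[2]; then triage at board A[3]=board B[4]; then patch at board A[5]=board B[6]; then triage at board A[7]=board B[7]; then audit at board A[9]=board B[8]. Since dp[11][8] = 5, nothing longer is possible.

5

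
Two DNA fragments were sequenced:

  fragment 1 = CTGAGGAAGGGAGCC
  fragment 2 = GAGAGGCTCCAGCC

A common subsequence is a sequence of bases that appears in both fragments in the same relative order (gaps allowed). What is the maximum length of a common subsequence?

Match G (fragment 1 #3, fragment 2 #1), A (fragment 1 #4, fragment 2 #2), G (fragment 1 #6, fragment 2 #3), A (fragment 1 #8, fragment 2 #4), G (fragment 1 #9, fragment 2 #5), G (fragment 1 #10, fragment 2 #6), A (fragment 1 #12, fragment 2 #11), G (fragment 1 #13, fragment 2 #12), C (fragment 1 #14, fragment 2 #13), C (fragment 1 #15, fragment 2 #14) — 10 bases in the same relative order in both, and the DP table's final entry dp[15][14] is also 10, so no common subsequence is longer.

10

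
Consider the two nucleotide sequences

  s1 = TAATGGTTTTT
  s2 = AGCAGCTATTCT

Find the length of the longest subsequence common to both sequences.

7

Let dp[i][j] be the LCS length of the first i bases of s1 and the first j bases of s2. dp[i][j] = dp[i-1][j-1]+1 when the i-th and j-th bases match, else max(dp[i-1][j], dp[i][j-1]).
    ·  A  G  C  A  G  C  T  A  T  T  C  T
 ·  0  0  0  0  0  0  0  0  0  0  0  0  0
 T  0  0  0  0  0  0  0  1  1  1  1  1  1
 A  0  1  1  1  1  1  1  1  2  2  2  2  2
 A  0  1  1  1  2  2  2  2  2  2  2  2  2
 T  0  1  1  1  2  2  2  3  3  3  3  3  3
 G  0  1  2  2  2  3  3  3  3  3  3  3  3
 G  0  1  2  2  2  3  3  3  3  3  3  3  3
 T  0  1  2  2  2  3  3  4  4  4  4  4  4
 T  0  1  2  2  2  3  3  4  4  5  5  5  5
 T  0  1  2  2  2  3  3  4  4  5  6  6  6
 T  0  1  2  2  2  3  3  4  4  5  6  6  7
 T  0  1  2  2  2  3  3  4  4  5  6  6  7
dp[11][12] = 7. One LCS (by backtracking along matches): AAGTTTT.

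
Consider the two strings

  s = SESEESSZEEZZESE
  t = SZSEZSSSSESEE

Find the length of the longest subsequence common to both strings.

Pick S (s #1, t #3) → E (s #2, t #4) → S (s #3, t #7) → S (s #6, t #8) → S (s #7, t #9) → E (s #9, t #10) → E (s #13, t #12) → E (s #15, t #13); all 8 characters appear in both, in order, and the DP table's final entry dp[15][13] is also 8, so no common subsequence is longer.

8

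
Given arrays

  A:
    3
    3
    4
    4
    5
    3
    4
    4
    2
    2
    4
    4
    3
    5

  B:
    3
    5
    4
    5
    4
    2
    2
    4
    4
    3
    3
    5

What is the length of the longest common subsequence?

Pick 3 at A[1]=B[1]; then 4 at A[4]=B[3]; then 5 at A[5]=B[4]; then 4 at A[8]=B[5]; then 2 at A[9]=B[6]; then 2 at A[10]=B[7]; then 4 at A[11]=B[8]; then 4 at A[12]=B[9]; then 3 at A[13]=B[11]; then 5 at A[14]=B[12]; all 10 values appear in both, in order. dp[14][12] = 10 confirms this is the maximum.

10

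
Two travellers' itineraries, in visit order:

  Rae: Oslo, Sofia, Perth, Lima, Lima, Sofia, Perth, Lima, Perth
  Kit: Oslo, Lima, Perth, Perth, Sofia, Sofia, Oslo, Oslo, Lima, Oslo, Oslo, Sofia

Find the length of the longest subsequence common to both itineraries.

4

One common subsequence of length 4: Oslo at Rae[1]=Kit[1], Sofia at Rae[2]=Kit[6], Lima at Rae[4]=Kit[9], Sofia at Rae[6]=Kit[12], and the DP table's final entry dp[9][12] is also 4, so no common subsequence is longer.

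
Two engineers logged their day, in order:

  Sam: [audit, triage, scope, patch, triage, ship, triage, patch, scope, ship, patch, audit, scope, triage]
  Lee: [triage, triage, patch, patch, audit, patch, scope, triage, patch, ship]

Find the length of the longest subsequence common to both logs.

Taking triage (Sam #5, Lee #1) → triage (Sam #7, Lee #2) → patch (Sam #8, Lee #3) → patch (Sam #11, Lee #4) → audit (Sam #12, Lee #5) → scope (Sam #13, Lee #7) → triage (Sam #14, Lee #8) gives a common subsequence of length 7. The LCS DP gives dp[14][10] = 7, so this is optimal.

7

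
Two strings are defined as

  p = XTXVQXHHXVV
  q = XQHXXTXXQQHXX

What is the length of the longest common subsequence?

6

Pick X [1,5]; then T [2,6]; then X [3,8]; then Q [5,10]; then X [6,12]; then X [9,13]; all 6 characters appear in both, in order, and the DP table's final entry dp[11][13] is also 6, so no common subsequence is longer.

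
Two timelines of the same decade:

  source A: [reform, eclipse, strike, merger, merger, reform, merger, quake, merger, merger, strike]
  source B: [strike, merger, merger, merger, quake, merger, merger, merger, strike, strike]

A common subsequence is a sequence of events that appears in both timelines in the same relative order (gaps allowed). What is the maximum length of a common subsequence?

8

Pick strike at source A[3]=source B[1], merger at source A[4]=source B[2], merger at source A[5]=source B[3], merger at source A[7]=source B[4], quake at source A[8]=source B[5], merger at source A[9]=source B[7], merger at source A[10]=source B[8], strike at source A[11]=source B[10]; all 8 events appear in both, in order. The LCS DP gives dp[11][10] = 8, so this is optimal.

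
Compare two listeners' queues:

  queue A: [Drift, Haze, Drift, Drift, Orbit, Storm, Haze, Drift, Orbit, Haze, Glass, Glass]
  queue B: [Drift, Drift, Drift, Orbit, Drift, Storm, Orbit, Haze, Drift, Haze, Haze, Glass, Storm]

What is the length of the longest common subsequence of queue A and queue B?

Pick Drift at queue A[1]=queue B[1]; then Drift at queue A[3]=queue B[2]; then Drift at queue A[4]=queue B[3]; then Orbit at queue A[5]=queue B[4]; then Storm at queue A[6]=queue B[6]; then Haze at queue A[7]=queue B[8]; then Drift at queue A[8]=queue B[9]; then Haze at queue A[10]=queue B[11]; then Glass at queue A[11]=queue B[12]; all 9 songs appear in both, in order. The LCS DP gives dp[12][13] = 9, so this is optimal.

9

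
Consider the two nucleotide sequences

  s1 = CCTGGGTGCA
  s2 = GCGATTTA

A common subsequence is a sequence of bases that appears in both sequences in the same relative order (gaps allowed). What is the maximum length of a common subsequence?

4

Let dp[i][j] be the LCS length of the first i bases of s1 and the first j bases of s2. dp[i][j] = dp[i-1][j-1]+1 when the i-th and j-th bases match, else max(dp[i-1][j], dp[i][j-1]).
    ·  G  C  G  A  T  T  T  A
 ·  0  0  0  0  0  0  0  0  0
 C  0  0  1  1  1  1  1  1  1
 C  0  0  1  1  1  1  1  1  1
 T  0  0  1  1  1  2  2  2  2
 G  0  1  1  2  2  2  2  2  2
 G  0  1  1  2  2  2  2  2  2
 G  0  1  1  2  2  2  2  2  2
 T  0  1  1  2  2  3  3  3  3
 G  0  1  1  2  2  3  3  3  3
 C  0  1  2  2  2  3  3  3  3
 A  0  1  2  2  3  3  3  3  4
dp[10][8] = 4. One LCS (by backtracking along matches): CTTA.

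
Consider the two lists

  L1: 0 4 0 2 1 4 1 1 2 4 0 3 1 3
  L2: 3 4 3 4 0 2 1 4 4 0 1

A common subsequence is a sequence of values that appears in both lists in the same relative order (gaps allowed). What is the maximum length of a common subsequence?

8

Pick 4 [2,4]; then 0 [3,5]; then 2 [4,6]; then 1 [5,7]; then 4 [6,8]; then 4 [10,9]; then 0 [11,10]; then 1 [13,11]; all 8 values appear in both, in order, and the DP table's final entry dp[14][11] is also 8, so no common subsequence is longer.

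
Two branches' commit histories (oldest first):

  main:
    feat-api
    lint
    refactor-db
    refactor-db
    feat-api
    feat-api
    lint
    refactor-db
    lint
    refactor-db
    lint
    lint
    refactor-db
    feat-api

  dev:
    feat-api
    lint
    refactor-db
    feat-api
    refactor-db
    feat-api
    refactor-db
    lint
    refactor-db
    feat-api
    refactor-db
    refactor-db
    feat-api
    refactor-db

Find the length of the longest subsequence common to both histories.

One common subsequence of length 10: feat-api [1,1]; then lint [2,2]; then refactor-db [3,3]; then refactor-db [4,5]; then feat-api [5,6]; then lint [7,8]; then refactor-db [8,9]; then refactor-db [10,11]; then refactor-db [13,12]; then feat-api [14,13], and the DP table's final entry dp[14][14] is also 10, so no common subsequence is longer.

10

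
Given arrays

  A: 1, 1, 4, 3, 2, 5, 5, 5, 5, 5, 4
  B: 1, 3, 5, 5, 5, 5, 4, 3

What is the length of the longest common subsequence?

7

Taking 1 [2,1], then 3 [4,2], then 5 [7,3], then 5 [8,4], then 5 [9,5], then 5 [10,6], then 4 [11,7] gives a common subsequence of length 7. dp[11][8] = 7 confirms this is the maximum.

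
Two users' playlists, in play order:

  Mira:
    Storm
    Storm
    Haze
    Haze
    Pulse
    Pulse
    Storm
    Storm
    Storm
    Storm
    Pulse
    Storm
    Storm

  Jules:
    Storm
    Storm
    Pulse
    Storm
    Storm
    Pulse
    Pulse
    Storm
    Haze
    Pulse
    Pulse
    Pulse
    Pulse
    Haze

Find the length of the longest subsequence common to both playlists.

7

Taking Storm [1,1], then Storm [2,2], then Pulse [6,3], then Storm [7,4], then Storm [8,5], then Storm [9,8], then Pulse [11,13] gives a common subsequence of length 7. Since dp[13][14] = 7, nothing longer is possible.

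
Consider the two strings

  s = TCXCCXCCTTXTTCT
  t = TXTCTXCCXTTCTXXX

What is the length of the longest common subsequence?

Pick T (s #1, t #1); then X (s #3, t #2); then C (s #4, t #4); then X (s #6, t #6); then C (s #7, t #7); then C (s #8, t #8); then X (s #11, t #9); then T (s #12, t #10); then T (s #13, t #11); then C (s #14, t #12); then T (s #15, t #13); all 11 characters appear in both, in order. The LCS DP gives dp[15][16] = 11, so this is optimal.

11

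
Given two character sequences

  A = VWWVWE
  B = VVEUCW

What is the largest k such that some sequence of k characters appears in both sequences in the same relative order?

Let dp[i][j] be the LCS length of the first i characters of A and the first j characters of B. dp[i][j] = dp[i-1][j-1]+1 when the i-th and j-th characters match, else max(dp[i-1][j], dp[i][j-1]).
    ·  V  V  E  U  C  W
 ·  0  0  0  0  0  0  0
 V  0  1  1  1  1  1  1
 W  0  1  1  1  1  1  2
 W  0  1  1  1  1  1  2
 V  0  1  2  2  2  2  2
 W  0  1  2  2  2  2  3
 E  0  1  2  3  3  3  3
dp[6][6] = 3. One LCS (by backtracking along matches): VVW.

3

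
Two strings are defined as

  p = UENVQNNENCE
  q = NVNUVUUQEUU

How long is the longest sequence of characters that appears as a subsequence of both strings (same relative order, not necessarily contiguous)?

4

One common subsequence of length 4: U [1,4], then V [4,5], then Q [5,8], then E [8,9], and the DP table's final entry dp[11][11] is also 4, so no common subsequence is longer.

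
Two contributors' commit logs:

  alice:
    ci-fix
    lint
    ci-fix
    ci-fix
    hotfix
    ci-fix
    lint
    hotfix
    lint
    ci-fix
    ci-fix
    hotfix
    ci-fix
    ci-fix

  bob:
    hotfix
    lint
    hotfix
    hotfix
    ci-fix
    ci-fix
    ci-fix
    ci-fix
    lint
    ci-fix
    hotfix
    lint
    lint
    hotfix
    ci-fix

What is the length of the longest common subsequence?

9

Taking ci-fix at alice[1]=bob[5]; then ci-fix at alice[3]=bob[6]; then ci-fix at alice[4]=bob[7]; then ci-fix at alice[6]=bob[8]; then lint at alice[7]=bob[9]; then hotfix at alice[8]=bob[11]; then lint at alice[9]=bob[13]; then hotfix at alice[12]=bob[14]; then ci-fix at alice[14]=bob[15] gives a common subsequence of length 9. The LCS DP gives dp[14][15] = 9, so this is optimal.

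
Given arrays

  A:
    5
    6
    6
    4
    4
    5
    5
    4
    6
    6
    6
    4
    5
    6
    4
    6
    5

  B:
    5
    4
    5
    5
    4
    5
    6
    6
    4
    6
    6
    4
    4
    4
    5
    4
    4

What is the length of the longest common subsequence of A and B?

11

One common subsequence of length 11: 5 [1,1] → 4 [5,2] → 5 [6,3] → 5 [7,4] → 4 [8,5] → 6 [9,8] → 6 [10,10] → 6 [11,11] → 4 [12,14] → 5 [13,15] → 4 [15,17], and the DP table's final entry dp[17][17] is also 11, so no common subsequence is longer.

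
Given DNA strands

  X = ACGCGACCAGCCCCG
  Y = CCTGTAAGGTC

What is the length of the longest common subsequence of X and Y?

Match C [2,1], C [4,2], G [5,4], A [6,6], A [9,7], G [10,9], C [14,11] — 7 bases in the same relative order in both. The LCS DP gives dp[15][11] = 7, so this is optimal.

7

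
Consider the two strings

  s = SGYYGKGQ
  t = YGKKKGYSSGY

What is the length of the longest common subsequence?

4

Let dp[i][j] be the LCS length of the first i characters of s and the first j characters of t. dp[i][j] = dp[i-1][j-1]+1 when the i-th and j-th characters match, else max(dp[i-1][j], dp[i][j-1]).
    ·  Y  G  K  K  K  G  Y  S  S  G  Y
 ·  0  0  0  0  0  0  0  0  0  0  0  0
 S  0  0  0  0  0  0  0  0  1  1  1  1
 G  0  0  1  1  1  1  1  1  1  1  2  2
 Y  0  1  1  1  1  1  1  2  2  2  2  3
 Y  0  1  1  1  1  1  1  2  2  2  2  3
 G  0  1  2  2  2  2  2  2  2  2  3  3
 K  0  1  2  3  3  3  3  3  3  3  3  3
 G  0  1  2  3  3  3  4  4  4  4  4  4
 Q  0  1  2  3  3  3  4  4  4  4  4  4
dp[8][11] = 4. One LCS (by backtracking along matches): YGKG.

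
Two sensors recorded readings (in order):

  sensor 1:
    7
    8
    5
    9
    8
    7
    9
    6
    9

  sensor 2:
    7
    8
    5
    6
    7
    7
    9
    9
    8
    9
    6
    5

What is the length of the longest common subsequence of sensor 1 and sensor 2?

7

Let dp[i][j] be the LCS length of the first i values of sensor 1 and the first j values of sensor 2. dp[i][j] = dp[i-1][j-1]+1 when the i-th and j-th values match, else max(dp[i-1][j], dp[i][j-1]).
    ·  7  8  5  6  7  7  9  9  8  9  6  5
 ·  0  0  0  0  0  0  0  0  0  0  0  0  0
 7  0  1  1  1  1  1  1  1  1  1  1  1  1
 8  0  1  2  2  2  2  2  2  2  2  2  2  2
 5  0  1  2  3  3  3  3  3  3  3  3  3  3
 9  0  1  2  3  3  3  3  4  4  4  4  4  4
 8  0  1  2  3  3  3  3  4  4  5  5  5  5
 7  0  1  2  3  3  4  4  4  4  5  5  5  5
 9  0  1  2  3  3  4  4  5  5  5  6  6  6
 6  0  1  2  3  4  4  4  5  5  5  6  7  7
 9  0  1  2  3  4  4  4  5  6  6  6  7  7
dp[9][12] = 7. One LCS (by backtracking along matches): 7, 8, 5, 9, 8, 9, 6.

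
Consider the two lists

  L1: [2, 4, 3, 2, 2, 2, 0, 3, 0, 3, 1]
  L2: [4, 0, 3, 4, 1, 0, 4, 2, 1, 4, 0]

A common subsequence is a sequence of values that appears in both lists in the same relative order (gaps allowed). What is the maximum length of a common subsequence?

Let dp[i][j] be the LCS length of the first i values of L1 and the first j values of L2. dp[i][j] = dp[i-1][j-1]+1 when the i-th and j-th values match, else max(dp[i-1][j], dp[i][j-1]).
    ·  4  0  3  4  1  0  4  2  1  4  0
 ·  0  0  0  0  0  0  0  0  0  0  0  0
 2  0  0  0  0  0  0  0  0  1  1  1  1
 4  0  1  1  1  1  1  1  1  1  1  2  2
 3  0  1  1  2  2  2  2  2  2  2  2  2
 2  0  1  1  2  2  2  2  2  3  3  3  3
 2  0  1  1  2  2  2  2  2  3  3  3  3
 2  0  1  1  2  2  2  2  2  3  3  3  3
 0  0  1  2  2  2  2  3  3  3  3  3  4
 3  0  1  2  3  3  3  3  3  3  3  3  4
 0  0  1  2  3  3  3  4  4  4  4  4  4
 3  0  1  2  3  3  3  4  4  4  4  4  4
 1  0  1  2  3  3  4  4  4  4  5  5  5
dp[11][11] = 5. One LCS (by backtracking along matches): 4, 0, 3, 0, 1.

5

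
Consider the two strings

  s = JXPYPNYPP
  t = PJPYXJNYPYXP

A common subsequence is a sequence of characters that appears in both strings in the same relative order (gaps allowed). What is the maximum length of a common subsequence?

7

Match J [1,2] → P [3,3] → Y [4,4] → N [6,7] → Y [7,8] → P [8,9] → P [9,12] — 7 characters in the same relative order in both. The LCS DP gives dp[9][12] = 7, so this is optimal.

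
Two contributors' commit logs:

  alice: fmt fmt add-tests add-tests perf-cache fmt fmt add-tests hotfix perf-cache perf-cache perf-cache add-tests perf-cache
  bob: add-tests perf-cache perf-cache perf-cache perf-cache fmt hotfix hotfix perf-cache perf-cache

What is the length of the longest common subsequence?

One common subsequence of length 6: add-tests (alice #3, bob #1) → perf-cache (alice #5, bob #5) → fmt (alice #6, bob #6) → hotfix (alice #9, bob #8) → perf-cache (alice #12, bob #9) → perf-cache (alice #14, bob #10). Since dp[14][10] = 6, nothing longer is possible.

6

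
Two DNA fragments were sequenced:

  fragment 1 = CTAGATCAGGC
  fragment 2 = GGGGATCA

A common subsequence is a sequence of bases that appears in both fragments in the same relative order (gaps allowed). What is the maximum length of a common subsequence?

Match G [4,4] → A [5,5] → T [6,6] → C [7,7] → A [8,8] — 5 bases in the same relative order in both. dp[11][8] = 5 confirms this is the maximum.

5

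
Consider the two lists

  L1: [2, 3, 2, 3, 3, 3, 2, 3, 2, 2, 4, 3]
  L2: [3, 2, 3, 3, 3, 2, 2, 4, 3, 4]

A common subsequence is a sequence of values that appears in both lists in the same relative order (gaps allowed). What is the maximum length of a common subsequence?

Let dp[i][j] be the LCS length of the first i values of L1 and the first j values of L2. dp[i][j] = dp[i-1][j-1]+1 when the i-th and j-th values match, else max(dp[i-1][j], dp[i][j-1]).
    ·  3  2  3  3  3  2  2  4  3  4
 ·  0  0  0  0  0  0  0  0  0  0  0
 2  0  0  1  1  1  1  1  1  1  1  1
 3  0  1  1  2  2  2  2  2  2  2  2
 2  0  1  2  2  2  2  3  3  3  3  3
 3  0  1  2  3  3  3  3  3  3  4  4
 3  0  1  2  3  4  4  4  4  4  4  4
 3  0  1  2  3  4  5  5  5  5  5  5
 2  0  1  2  3  4  5  6  6  6  6  6
 3  0  1  2  3  4  5  6  6  6  7  7
 2  0  1  2  3  4  5  6  7  7  7  7
 2  0  1  2  3  4  5  6  7  7  7  7
 4  0  1  2  3  4  5  6  7  8  8  8
 3  0  1  2  3  4  5  6  7  8  9  9
dp[12][10] = 9. One LCS (by backtracking along matches): 3, 2, 3, 3, 3, 2, 2, 4, 3.

9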